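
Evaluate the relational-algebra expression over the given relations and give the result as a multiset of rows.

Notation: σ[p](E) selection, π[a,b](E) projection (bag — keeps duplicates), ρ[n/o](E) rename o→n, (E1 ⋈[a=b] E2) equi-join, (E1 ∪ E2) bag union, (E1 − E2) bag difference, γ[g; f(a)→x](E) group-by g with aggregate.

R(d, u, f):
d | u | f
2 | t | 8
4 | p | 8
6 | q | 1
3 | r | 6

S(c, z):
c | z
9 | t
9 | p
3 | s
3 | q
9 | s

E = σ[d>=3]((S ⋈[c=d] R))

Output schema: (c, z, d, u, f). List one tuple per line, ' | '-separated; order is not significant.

Subexpression sizes:
  S → 5
  R → 4
  (S ⋈[c=d] R) → 2
  σ[d>=3]((S ⋈[c=d] R)) → 2

== RESULT ==
c | z | d | u | f
3 | q | 3 | r | 6
3 | s | 3 | r | 6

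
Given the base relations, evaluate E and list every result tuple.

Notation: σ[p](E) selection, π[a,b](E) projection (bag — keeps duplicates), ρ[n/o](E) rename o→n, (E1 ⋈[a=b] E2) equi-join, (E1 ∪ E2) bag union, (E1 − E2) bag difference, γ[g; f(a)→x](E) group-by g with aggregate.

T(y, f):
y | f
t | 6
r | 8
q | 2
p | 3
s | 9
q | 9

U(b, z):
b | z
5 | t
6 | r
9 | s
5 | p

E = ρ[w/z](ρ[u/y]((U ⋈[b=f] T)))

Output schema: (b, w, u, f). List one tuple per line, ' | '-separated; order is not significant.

Subexpression sizes:
  U → 4
  T → 6
  (U ⋈[b=f] T) → 3
  ρ[u/y]((U ⋈[b=f] T)) → 3
  ρ[w/z](ρ[u/y]((U ⋈[b=f] T))) → 3

== RESULT ==
b | w | u | f
6 | r | t | 6
9 | s | q | 9
9 | s | s | 9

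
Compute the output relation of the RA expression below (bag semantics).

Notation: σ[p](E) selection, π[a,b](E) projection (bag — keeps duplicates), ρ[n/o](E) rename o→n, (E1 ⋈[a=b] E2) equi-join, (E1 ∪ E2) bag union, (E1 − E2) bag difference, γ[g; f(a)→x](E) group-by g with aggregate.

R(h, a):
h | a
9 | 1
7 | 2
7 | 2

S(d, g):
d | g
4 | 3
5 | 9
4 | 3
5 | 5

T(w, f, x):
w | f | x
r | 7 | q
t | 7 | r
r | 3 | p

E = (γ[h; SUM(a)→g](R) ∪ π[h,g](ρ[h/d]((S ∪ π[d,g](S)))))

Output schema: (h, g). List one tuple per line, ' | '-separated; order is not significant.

Per-node cardinality:
  R → 3
  γ[h; SUM(a)→g](R) → 2
  S → 4
  S → 4
  π[d,g](S) → 4
  (S ∪ π[d,g](S)) → 8
  ρ[h/d]((S ∪ π[d,g](S))) → 8
  π[h,g](ρ[h/d]((S ∪ π[d,g](S)))) → 8
  (γ[h; SUM(a)→g](R) ∪ π[h,g](ρ[h/d]((S ∪ π[d,g](S))))) → 10

== RESULT ==
h | g
4 | 3
4 | 3
4 | 3
4 | 3
5 | 5
5 | 5
5 | 9
5 | 9
7 | 4
9 | 1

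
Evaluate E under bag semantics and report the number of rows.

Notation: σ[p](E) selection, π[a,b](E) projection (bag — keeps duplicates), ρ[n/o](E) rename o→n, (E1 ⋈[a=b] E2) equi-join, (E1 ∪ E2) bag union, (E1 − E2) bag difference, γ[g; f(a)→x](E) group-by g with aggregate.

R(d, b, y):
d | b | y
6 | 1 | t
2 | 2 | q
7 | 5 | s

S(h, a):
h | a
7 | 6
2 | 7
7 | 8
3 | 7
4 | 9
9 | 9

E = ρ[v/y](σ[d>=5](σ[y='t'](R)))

Subexpression sizes:
  R → 3
  σ[y='t'](R) → 1
  σ[d>=5](σ[y='t'](R)) → 1
  ρ[v/y](σ[d>=5](σ[y='t'](R))) → 1

|E| = 1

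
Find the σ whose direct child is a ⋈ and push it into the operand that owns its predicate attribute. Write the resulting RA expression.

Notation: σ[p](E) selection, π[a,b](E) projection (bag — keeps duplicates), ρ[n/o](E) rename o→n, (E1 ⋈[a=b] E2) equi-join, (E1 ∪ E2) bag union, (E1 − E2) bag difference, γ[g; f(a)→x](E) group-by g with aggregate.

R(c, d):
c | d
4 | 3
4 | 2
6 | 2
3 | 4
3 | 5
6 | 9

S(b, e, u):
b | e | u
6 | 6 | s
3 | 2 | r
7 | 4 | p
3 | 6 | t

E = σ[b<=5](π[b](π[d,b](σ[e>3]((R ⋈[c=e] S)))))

σ filters on e, owned by the right side.
E' = σ[b<=5](π[b](π[d,b]((R ⋈[c=e] σ[e>3](S)))))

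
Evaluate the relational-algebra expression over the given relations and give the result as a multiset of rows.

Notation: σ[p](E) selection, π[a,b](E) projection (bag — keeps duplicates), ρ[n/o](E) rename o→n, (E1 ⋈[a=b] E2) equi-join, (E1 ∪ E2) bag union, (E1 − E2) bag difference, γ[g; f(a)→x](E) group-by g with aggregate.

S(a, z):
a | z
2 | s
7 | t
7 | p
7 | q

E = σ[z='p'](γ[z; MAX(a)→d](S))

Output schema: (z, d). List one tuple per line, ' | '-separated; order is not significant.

Row counts bottom-up:
  S → 4
  γ[z; MAX(a)→d](S) → 4
  σ[z='p'](γ[z; MAX(a)→d](S)) → 1

== RESULT ==
z | d
p | 7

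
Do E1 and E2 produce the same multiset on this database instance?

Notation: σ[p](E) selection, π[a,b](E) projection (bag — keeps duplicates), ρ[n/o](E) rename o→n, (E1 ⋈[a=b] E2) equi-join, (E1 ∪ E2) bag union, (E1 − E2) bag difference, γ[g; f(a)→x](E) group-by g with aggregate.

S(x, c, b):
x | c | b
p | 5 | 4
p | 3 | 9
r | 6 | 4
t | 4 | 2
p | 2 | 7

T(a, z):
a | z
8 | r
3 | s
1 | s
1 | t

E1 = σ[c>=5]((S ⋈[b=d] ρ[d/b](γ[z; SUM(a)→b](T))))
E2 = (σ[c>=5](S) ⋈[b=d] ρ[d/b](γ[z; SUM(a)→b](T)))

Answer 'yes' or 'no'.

E1 per-node cardinality:
  S → 5
  T → 4
  γ[z; SUM(a)→b](T) → 3
  ρ[d/b](γ[z; SUM(a)→b](T)) → 3
  (S ⋈[b=d] ρ[d/b](γ[z; SUM(a)→b](T))) → 2
  σ[c>=5]((S ⋈[b=d] ρ[d/b](γ[z; SUM(a)→b](T)))) → 2
E2 per-node cardinality:
  S → 5
  σ[c>=5](S) → 2
  T → 4
  γ[z; SUM(a)→b](T) → 3
  ρ[d/b](γ[z; SUM(a)→b](T)) → 3
  (σ[c>=5](S) ⋈[b=d] ρ[d/b](γ[z; SUM(a)→b](T))) → 2

E1 and E2 produce the same multiset:
x | c | b | z | d
p | 5 | 4 | s | 4
r | 6 | 4 | s | 4

yes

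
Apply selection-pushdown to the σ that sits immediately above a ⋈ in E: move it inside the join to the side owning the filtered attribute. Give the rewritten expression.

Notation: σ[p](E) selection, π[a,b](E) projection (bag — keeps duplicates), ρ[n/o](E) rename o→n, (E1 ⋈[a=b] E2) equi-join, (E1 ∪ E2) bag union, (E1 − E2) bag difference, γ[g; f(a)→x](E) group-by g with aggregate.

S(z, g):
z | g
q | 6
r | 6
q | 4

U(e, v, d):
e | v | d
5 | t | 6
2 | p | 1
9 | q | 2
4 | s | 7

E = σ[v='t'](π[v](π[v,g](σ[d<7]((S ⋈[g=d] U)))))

σ filters on d, owned by the right side.
E' = σ[v='t'](π[v](π[v,g]((S ⋈[g=d] σ[d<7](U)))))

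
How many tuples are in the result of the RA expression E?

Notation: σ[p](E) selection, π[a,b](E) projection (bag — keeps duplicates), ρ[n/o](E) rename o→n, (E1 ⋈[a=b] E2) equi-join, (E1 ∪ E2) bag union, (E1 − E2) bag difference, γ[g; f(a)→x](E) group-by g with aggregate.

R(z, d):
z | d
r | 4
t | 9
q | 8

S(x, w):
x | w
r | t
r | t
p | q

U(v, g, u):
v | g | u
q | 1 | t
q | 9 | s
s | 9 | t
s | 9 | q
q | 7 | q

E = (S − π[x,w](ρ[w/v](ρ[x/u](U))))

Per-node cardinality:
  S → 3
  U → 5
  ρ[x/u](U) → 5
  ρ[w/v](ρ[x/u](U)) → 5
  π[x,w](ρ[w/v](ρ[x/u](U))) → 5
  (S − π[x,w](ρ[w/v](ρ[x/u](U)))) → 3

|E| = 3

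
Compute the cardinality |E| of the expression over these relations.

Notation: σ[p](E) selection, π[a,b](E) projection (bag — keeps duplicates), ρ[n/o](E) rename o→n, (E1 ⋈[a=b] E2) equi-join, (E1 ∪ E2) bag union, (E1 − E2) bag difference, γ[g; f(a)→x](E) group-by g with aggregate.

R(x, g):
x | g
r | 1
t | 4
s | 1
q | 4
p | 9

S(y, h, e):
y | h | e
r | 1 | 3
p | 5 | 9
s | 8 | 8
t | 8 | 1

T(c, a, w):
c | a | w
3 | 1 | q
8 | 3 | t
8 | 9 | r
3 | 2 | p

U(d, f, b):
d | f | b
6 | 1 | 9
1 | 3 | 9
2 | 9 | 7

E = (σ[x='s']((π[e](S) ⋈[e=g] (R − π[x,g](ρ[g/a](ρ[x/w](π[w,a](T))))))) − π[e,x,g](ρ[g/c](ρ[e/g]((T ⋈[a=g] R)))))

Subexpression sizes:
  S → 4
  π[e](S) → 4
  R → 5
  T → 4
  π[w,a](T) → 4
  ρ[x/w](π[w,a](T)) → 4
  ρ[g/a](ρ[x/w](π[w,a](T))) → 4
  π[x,g](ρ[g/a](ρ[x/w](π[w,a](T)))) → 4
  (R − π[x,g](ρ[g/a](ρ[x/w](π[w,a](T))))) → 5
  (π[e](S) ⋈[e=g] (R − π[x,g](ρ[g/a](ρ[x/w](π[w,a](T)))))) → 3
  σ[x='s']((π[e](S) ⋈[e=g] (R − π[x,g](ρ[g/a](ρ[x/w](π[w,a](T))))))) → 1
  T → 4
  R → 5
  (T ⋈[a=g] R) → 3
  ρ[e/g]((T ⋈[a=g] R)) → 3
  ρ[g/c](ρ[e/g]((T ⋈[a=g] R))) → 3
  π[e,x,g](ρ[g/c](ρ[e/g]((T ⋈[a=g] R)))) → 3
  (σ[x='s']((π[e](S) ⋈[e=g] (R − π[x,g](ρ[g/a](ρ[x/w](π[w,a](T))))))) − π[e,x,g](ρ[g/c](ρ[e/g]((T ⋈[a=g] R))))) → 1

|E| = 1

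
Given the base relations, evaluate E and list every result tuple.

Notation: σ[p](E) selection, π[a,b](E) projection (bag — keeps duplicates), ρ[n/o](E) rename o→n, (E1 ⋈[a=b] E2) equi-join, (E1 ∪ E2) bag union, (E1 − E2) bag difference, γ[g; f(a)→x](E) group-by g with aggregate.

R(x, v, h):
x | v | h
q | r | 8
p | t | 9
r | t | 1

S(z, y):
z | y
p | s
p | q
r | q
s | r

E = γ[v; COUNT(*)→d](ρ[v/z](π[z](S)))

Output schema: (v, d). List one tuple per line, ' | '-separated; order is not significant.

Row counts bottom-up:
  S → 4
  π[z](S) → 4
  ρ[v/z](π[z](S)) → 4
  γ[v; COUNT(*)→d](ρ[v/z](π[z](S))) → 3

== RESULT ==
v | d
p | 2
r | 1
s | 1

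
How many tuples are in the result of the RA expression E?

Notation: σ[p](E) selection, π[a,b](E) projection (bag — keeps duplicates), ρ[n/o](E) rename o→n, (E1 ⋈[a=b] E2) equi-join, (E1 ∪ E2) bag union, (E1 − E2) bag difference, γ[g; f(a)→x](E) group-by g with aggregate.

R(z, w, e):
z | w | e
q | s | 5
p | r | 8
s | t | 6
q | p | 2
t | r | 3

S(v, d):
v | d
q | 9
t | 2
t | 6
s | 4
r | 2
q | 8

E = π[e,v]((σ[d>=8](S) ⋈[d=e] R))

Per-node cardinality:
  S → 6
  σ[d>=8](S) → 2
  R → 5
  (σ[d>=8](S) ⋈[d=e] R) → 1
  π[e,v]((σ[d>=8](S) ⋈[d=e] R)) → 1

|E| = 1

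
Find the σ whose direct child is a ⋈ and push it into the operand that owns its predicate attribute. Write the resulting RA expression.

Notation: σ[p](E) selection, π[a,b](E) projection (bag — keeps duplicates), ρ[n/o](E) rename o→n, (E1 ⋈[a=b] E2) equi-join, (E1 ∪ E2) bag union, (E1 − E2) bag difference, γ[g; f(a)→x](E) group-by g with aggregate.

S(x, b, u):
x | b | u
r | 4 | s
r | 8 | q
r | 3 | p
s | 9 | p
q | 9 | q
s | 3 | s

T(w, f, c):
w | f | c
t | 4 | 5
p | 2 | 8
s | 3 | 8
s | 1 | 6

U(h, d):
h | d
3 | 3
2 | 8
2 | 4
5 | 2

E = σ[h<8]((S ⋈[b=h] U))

σ filters on h, owned by the right side.
E' = (S ⋈[b=h] σ[h<8](U))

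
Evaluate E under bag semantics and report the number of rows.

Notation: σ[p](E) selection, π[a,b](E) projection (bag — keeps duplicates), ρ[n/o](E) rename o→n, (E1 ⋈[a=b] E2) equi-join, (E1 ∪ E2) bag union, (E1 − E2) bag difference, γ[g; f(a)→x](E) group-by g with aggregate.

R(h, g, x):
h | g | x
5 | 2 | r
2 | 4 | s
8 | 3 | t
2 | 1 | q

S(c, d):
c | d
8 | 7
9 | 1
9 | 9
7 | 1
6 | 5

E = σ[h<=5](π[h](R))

Subexpression sizes:
  R → 4
  π[h](R) → 4
  σ[h<=5](π[h](R)) → 3

|E| = 3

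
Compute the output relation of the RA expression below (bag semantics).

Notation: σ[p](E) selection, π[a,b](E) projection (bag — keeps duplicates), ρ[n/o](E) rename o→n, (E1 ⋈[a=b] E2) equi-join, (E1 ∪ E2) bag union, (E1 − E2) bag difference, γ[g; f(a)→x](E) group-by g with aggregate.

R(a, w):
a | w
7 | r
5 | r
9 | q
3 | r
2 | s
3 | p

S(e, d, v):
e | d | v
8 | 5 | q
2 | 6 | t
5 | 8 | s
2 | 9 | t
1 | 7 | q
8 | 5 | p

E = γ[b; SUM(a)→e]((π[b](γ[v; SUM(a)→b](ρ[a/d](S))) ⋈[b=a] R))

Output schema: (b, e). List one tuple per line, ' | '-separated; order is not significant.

Row counts bottom-up:
  S → 6
  ρ[a/d](S) → 6
  γ[v; SUM(a)→b](ρ[a/d](S)) → 4
  π[b](γ[v; SUM(a)→b](ρ[a/d](S))) → 4
  R → 6
  (π[b](γ[v; SUM(a)→b](ρ[a/d](S))) ⋈[b=a] R) → 1
  γ[b; SUM(a)→e]((π[b](γ[v; SUM(a)→b](ρ[a/d](S))) ⋈[b=a] R)) → 1

== RESULT ==
b | e
5 | 5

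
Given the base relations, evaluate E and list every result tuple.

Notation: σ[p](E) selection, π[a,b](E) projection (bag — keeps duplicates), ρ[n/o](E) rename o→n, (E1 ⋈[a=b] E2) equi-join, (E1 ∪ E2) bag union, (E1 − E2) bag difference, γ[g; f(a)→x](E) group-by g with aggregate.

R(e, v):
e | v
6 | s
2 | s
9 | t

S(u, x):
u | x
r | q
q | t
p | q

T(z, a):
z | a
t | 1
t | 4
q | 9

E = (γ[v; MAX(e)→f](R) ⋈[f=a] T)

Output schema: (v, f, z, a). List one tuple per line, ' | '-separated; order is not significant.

Row counts bottom-up:
  R → 3
  γ[v; MAX(e)→f](R) → 2
  T → 3
  (γ[v; MAX(e)→f](R) ⋈[f=a] T) → 1

== RESULT ==
v | f | z | a
t | 9 | q | 9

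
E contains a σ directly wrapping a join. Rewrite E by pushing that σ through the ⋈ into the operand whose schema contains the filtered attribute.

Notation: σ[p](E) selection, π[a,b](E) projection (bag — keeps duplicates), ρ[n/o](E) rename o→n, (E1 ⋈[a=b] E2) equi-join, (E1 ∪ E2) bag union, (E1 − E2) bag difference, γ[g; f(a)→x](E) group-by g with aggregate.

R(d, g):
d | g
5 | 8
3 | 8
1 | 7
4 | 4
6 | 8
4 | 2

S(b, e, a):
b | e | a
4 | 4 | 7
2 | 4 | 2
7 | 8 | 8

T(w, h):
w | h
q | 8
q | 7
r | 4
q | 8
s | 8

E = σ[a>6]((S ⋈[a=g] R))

σ filters on a, owned by the left side.
E' = (σ[a>6](S) ⋈[a=g] R)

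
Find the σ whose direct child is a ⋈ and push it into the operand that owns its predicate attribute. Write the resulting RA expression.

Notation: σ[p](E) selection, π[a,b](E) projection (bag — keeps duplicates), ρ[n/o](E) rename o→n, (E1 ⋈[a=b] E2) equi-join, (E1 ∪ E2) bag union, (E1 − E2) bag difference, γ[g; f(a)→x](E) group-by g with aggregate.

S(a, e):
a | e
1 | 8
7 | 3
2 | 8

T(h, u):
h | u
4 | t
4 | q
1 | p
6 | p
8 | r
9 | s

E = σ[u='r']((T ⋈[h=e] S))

σ filters on u, owned by the left side.
E' = (σ[u='r'](T) ⋈[h=e] S)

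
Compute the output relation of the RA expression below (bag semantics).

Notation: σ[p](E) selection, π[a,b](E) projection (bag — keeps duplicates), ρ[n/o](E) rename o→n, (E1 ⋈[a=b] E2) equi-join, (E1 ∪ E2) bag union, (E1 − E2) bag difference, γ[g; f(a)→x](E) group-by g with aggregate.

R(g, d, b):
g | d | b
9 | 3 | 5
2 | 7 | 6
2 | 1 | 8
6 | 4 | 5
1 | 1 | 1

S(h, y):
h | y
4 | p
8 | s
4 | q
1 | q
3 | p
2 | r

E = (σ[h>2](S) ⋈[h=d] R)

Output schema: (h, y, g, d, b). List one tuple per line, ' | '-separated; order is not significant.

Subexpression sizes:
  S → 6
  σ[h>2](S) → 4
  R → 5
  (σ[h>2](S) ⋈[h=d] R) → 3

== RESULT ==
h | y | g | d | b
3 | p | 9 | 3 | 5
4 | p | 6 | 4 | 5
4 | q | 6 | 4 | 5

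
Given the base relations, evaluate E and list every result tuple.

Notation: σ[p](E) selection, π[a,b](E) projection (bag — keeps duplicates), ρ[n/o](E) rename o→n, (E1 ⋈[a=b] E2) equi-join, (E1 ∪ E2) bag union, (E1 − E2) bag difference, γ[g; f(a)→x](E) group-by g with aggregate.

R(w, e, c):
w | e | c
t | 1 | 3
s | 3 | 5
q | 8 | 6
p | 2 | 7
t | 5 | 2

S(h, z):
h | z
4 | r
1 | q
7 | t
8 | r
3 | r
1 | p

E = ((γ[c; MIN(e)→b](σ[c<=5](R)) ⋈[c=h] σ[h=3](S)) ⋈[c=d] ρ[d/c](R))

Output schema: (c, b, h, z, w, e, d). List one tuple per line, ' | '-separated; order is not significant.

Stepwise |·|:
  R → 5
  σ[c<=5](R) → 3
  γ[c; MIN(e)→b](σ[c<=5](R)) → 3
  S → 6
  σ[h=3](S) → 1
  (γ[c; MIN(e)→b](σ[c<=5](R)) ⋈[c=h] σ[h=3](S)) → 1
  R → 5
  ρ[d/c](R) → 5
  ((γ[c; MIN(e)→b](σ[c<=5](R)) ⋈[c=h] σ[h=3](S)) ⋈[c=d] ρ[d/c](R)) → 1

== RESULT ==
c | b | h | z | w | e | d
3 | 1 | 3 | r | t | 1 | 3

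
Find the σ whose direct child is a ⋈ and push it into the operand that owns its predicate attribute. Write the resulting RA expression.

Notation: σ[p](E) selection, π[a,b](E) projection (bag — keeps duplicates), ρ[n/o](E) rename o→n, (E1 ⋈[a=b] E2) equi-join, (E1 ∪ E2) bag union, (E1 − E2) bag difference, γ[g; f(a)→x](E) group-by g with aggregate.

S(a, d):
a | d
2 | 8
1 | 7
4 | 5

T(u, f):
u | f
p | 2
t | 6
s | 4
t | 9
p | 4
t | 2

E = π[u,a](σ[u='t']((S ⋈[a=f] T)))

σ filters on u, owned by the right side.
E' = π[u,a]((S ⋈[a=f] σ[u='t'](T)))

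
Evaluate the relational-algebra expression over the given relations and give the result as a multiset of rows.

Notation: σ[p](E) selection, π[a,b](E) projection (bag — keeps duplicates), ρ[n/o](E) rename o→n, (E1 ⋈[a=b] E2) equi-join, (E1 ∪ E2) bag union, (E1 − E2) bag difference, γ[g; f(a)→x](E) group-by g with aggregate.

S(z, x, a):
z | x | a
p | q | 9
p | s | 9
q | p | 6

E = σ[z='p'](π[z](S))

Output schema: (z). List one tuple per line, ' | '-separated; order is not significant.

Stepwise |·|:
  S → 3
  π[z](S) → 3
  σ[z='p'](π[z](S)) → 2

== RESULT ==
z
p
p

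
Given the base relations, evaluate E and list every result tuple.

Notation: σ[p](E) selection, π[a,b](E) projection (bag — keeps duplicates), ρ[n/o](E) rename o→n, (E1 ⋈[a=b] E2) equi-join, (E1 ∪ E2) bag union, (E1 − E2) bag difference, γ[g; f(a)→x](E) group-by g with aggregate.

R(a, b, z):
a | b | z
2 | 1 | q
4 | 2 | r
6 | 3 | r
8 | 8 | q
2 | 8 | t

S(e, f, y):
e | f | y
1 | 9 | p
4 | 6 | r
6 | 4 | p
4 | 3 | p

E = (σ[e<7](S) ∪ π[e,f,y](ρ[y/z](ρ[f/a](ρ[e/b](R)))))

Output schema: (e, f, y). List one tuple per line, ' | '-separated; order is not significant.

Stepwise |·|:
  S → 4
  σ[e<7](S) → 4
  R → 5
  ρ[e/b](R) → 5
  ρ[f/a](ρ[e/b](R)) → 5
  ρ[y/z](ρ[f/a](ρ[e/b](R))) → 5
  π[e,f,y](ρ[y/z](ρ[f/a](ρ[e/b](R)))) → 5
  (σ[e<7](S) ∪ π[e,f,y](ρ[y/z](ρ[f/a](ρ[e/b](R))))) → 9

== RESULT ==
e | f | y
1 | 2 | q
1 | 9 | p
2 | 4 | r
3 | 6 | r
4 | 3 | p
4 | 6 | r
6 | 4 | p
8 | 2 | t
8 | 8 | q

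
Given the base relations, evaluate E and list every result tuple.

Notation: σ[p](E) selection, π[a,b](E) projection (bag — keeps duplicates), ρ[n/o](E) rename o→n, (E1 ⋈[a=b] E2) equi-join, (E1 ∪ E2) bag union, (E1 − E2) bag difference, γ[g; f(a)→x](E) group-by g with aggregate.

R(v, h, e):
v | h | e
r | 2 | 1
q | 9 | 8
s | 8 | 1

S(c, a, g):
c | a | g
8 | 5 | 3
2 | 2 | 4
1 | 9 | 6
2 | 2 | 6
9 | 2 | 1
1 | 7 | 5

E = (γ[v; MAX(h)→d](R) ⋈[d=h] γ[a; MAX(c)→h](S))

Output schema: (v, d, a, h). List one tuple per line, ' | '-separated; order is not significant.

Row counts bottom-up:
  R → 3
  γ[v; MAX(h)→d](R) → 3
  S → 6
  γ[a; MAX(c)→h](S) → 4
  (γ[v; MAX(h)→d](R) ⋈[d=h] γ[a; MAX(c)→h](S)) → 2

== RESULT ==
v | d | a | h
q | 9 | 2 | 9
s | 8 | 5 | 8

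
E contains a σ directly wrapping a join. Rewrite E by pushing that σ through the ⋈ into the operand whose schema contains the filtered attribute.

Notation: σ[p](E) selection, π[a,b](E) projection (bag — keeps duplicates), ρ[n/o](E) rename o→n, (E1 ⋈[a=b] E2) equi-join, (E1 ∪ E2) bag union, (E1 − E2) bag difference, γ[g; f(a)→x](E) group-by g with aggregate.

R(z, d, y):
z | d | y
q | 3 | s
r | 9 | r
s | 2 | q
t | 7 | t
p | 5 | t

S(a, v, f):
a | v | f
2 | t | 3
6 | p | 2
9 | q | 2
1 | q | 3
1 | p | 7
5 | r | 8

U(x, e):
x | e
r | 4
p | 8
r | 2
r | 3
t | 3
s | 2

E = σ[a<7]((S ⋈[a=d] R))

σ filters on a, owned by the left side.
E' = (σ[a<7](S) ⋈[a=d] R)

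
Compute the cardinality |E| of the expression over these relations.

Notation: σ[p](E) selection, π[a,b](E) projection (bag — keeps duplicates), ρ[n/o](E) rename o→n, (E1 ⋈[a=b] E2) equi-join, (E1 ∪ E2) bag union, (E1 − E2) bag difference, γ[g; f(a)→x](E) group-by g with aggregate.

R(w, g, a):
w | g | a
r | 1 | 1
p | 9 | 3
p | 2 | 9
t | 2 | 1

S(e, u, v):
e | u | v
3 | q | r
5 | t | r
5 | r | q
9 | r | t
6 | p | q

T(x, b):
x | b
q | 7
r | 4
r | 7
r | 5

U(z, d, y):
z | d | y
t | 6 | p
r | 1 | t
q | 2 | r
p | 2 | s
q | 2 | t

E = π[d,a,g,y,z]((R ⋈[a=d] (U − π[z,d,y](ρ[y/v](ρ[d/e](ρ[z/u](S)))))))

Row counts bottom-up:
  R → 4
  U → 5
  S → 5
  ρ[z/u](S) → 5
  ρ[d/e](ρ[z/u](S)) → 5
  ρ[y/v](ρ[d/e](ρ[z/u](S))) → 5
  π[z,d,y](ρ[y/v](ρ[d/e](ρ[z/u](S)))) → 5
  (U − π[z,d,y](ρ[y/v](ρ[d/e](ρ[z/u](S))))) → 5
  (R ⋈[a=d] (U − π[z,d,y](ρ[y/v](ρ[d/e](ρ[z/u](S)))))) → 2
  π[d,a,g,y,z]((R ⋈[a=d] (U − π[z,d,y](ρ[y/v](ρ[d/e](ρ[z/u](S))))))) → 2

|E| = 2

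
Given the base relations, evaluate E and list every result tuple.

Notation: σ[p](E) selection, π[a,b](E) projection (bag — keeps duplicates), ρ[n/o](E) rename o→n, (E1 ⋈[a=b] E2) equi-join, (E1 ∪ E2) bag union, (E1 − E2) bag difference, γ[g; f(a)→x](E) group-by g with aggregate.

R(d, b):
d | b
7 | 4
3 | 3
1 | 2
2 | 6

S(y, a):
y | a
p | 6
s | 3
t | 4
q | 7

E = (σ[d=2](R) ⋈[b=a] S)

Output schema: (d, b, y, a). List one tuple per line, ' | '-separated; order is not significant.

Row counts bottom-up:
  R → 4
  σ[d=2](R) → 1
  S → 4
  (σ[d=2](R) ⋈[b=a] S) → 1

== RESULT ==
d | b | y | a
2 | 6 | p | 6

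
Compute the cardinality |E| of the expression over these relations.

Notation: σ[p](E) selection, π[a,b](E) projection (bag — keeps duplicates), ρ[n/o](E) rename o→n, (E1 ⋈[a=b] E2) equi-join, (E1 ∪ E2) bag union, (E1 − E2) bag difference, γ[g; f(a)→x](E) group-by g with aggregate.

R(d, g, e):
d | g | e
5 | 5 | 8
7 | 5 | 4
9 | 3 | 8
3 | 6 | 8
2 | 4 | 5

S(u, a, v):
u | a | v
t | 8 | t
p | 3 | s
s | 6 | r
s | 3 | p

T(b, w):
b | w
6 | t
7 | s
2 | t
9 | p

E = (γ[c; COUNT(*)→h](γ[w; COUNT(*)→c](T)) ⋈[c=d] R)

Subexpression sizes:
  T → 4
  γ[w; COUNT(*)→c](T) → 3
  γ[c; COUNT(*)→h](γ[w; COUNT(*)→c](T)) → 2
  R → 5
  (γ[c; COUNT(*)→h](γ[w; COUNT(*)→c](T)) ⋈[c=d] R) → 1

|E| = 1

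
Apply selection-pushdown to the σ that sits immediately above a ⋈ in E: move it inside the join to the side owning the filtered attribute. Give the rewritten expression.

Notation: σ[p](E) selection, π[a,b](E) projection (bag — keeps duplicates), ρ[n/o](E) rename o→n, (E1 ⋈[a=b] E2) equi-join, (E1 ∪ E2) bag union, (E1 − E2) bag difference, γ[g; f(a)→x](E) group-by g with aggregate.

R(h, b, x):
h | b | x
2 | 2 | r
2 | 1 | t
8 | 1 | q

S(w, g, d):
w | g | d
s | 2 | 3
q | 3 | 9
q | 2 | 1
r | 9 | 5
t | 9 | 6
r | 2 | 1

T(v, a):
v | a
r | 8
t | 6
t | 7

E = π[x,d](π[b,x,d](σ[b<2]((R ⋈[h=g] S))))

σ filters on b, owned by the left side.
E' = π[x,d](π[b,x,d]((σ[b<2](R) ⋈[h=g] S)))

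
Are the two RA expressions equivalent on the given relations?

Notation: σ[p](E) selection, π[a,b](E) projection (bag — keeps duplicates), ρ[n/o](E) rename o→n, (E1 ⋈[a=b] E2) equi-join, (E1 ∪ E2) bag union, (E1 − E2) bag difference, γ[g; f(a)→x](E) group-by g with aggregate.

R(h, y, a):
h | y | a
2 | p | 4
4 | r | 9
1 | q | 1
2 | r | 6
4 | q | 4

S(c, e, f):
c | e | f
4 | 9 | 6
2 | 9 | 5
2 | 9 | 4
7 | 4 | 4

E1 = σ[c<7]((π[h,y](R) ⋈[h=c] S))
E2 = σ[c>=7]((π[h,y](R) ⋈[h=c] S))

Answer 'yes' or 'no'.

E1 stepwise |·|:
  R → 5
  π[h,y](R) → 5
  S → 4
  (π[h,y](R) ⋈[h=c] S) → 6
  σ[c<7]((π[h,y](R) ⋈[h=c] S)) → 6
E2 stepwise |·|:
  R → 5
  π[h,y](R) → 5
  S → 4
  (π[h,y](R) ⋈[h=c] S) → 6
  σ[c>=7]((π[h,y](R) ⋈[h=c] S)) → 0

E1 result:
h | y | c | e | f
2 | p | 2 | 9 | 4
2 | p | 2 | 9 | 5
2 | r | 2 | 9 | 4
2 | r | 2 | 9 | 5
4 | q | 4 | 9 | 6
4 | r | 4 | 9 | 6
E2 result:
h | y | c | e | f
(0 rows)
Witness: (4, 'q', 4, 9, 6) appears 1× in E1 but 0× in E2.

no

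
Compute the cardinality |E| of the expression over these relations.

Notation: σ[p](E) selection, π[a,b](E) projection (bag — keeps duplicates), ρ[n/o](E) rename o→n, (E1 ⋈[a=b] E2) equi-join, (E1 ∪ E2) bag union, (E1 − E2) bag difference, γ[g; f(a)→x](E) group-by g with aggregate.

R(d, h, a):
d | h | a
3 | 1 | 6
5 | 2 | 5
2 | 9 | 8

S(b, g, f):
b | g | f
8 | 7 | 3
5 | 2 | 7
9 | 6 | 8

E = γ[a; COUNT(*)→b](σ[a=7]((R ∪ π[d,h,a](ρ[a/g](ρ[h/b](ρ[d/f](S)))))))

Row counts bottom-up:
  R → 3
  S → 3
  ρ[d/f](S) → 3
  ρ[h/b](ρ[d/f](S)) → 3
  ρ[a/g](ρ[h/b](ρ[d/f](S))) → 3
  π[d,h,a](ρ[a/g](ρ[h/b](ρ[d/f](S)))) → 3
  (R ∪ π[d,h,a](ρ[a/g](ρ[h/b](ρ[d/f](S))))) → 6
  σ[a=7]((R ∪ π[d,h,a](ρ[a/g](ρ[h/b](ρ[d/f](S)))))) → 1
  γ[a; COUNT(*)→b](σ[a=7]((R ∪ π[d,h,a](ρ[a/g](ρ[h/b](ρ[d/f](S))))))) → 1

|E| = 1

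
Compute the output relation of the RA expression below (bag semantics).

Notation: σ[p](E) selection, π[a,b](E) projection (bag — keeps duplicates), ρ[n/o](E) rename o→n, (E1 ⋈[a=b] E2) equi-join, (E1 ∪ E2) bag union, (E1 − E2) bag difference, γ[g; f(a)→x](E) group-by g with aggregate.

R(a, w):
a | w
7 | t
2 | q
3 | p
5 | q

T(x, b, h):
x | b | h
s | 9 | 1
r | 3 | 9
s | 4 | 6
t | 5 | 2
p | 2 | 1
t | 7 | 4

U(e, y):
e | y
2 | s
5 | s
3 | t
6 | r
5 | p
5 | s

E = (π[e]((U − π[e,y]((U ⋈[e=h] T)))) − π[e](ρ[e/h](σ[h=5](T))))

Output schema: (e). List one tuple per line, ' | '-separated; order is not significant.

Per-node cardinality:
  U → 6
  U → 6
  T → 6
  (U ⋈[e=h] T) → 2
  π[e,y]((U ⋈[e=h] T)) → 2
  (U − π[e,y]((U ⋈[e=h] T))) → 4
  π[e]((U − π[e,y]((U ⋈[e=h] T)))) → 4
  T → 6
  σ[h=5](T) → 0
  ρ[e/h](σ[h=5](T)) → 0
  π[e](ρ[e/h](σ[h=5](T))) → 0
  (π[e]((U − π[e,y]((U ⋈[e=h] T)))) − π[e](ρ[e/h](σ[h=5](T)))) → 4

== RESULT ==
e
3
5
5
5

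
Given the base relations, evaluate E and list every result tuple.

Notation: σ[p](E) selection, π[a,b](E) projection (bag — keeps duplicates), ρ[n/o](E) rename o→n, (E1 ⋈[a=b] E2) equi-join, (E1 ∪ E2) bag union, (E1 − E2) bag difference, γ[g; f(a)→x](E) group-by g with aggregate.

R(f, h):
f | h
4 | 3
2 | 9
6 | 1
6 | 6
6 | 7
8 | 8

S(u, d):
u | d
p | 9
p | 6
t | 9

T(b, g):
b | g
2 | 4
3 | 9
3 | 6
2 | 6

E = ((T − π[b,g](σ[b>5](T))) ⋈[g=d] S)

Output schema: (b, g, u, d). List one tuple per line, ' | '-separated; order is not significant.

Subexpression sizes:
  T → 4
  T → 4
  σ[b>5](T) → 0
  π[b,g](σ[b>5](T)) → 0
  (T − π[b,g](σ[b>5](T))) → 4
  S → 3
  ((T − π[b,g](σ[b>5](T))) ⋈[g=d] S) → 4

== RESULT ==
b | g | u | d
2 | 6 | p | 6
3 | 6 | p | 6
3 | 9 | p | 9
3 | 9 | t | 9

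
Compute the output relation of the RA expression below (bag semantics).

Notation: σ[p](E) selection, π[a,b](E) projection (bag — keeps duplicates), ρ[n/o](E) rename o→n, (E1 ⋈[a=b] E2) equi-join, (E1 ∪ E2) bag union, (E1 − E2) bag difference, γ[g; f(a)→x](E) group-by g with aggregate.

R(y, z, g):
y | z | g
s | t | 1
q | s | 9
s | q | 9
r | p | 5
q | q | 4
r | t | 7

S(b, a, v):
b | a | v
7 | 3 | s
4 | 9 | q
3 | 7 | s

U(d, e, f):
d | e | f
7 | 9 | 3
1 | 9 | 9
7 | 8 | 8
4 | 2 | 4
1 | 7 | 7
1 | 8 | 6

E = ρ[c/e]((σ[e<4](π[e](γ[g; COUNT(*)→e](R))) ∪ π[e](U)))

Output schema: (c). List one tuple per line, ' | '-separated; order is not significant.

Stepwise |·|:
  R → 6
  γ[g; COUNT(*)→e](R) → 5
  π[e](γ[g; COUNT(*)→e](R)) → 5
  σ[e<4](π[e](γ[g; COUNT(*)→e](R))) → 5
  U → 6
  π[e](U) → 6
  (σ[e<4](π[e](γ[g; COUNT(*)→e](R))) ∪ π[e](U)) → 11
  ρ[c/e]((σ[e<4](π[e](γ[g; COUNT(*)→e](R))) ∪ π[e](U))) → 11

== RESULT ==
c
1
1
1
1
2
2
7
8
8
9
9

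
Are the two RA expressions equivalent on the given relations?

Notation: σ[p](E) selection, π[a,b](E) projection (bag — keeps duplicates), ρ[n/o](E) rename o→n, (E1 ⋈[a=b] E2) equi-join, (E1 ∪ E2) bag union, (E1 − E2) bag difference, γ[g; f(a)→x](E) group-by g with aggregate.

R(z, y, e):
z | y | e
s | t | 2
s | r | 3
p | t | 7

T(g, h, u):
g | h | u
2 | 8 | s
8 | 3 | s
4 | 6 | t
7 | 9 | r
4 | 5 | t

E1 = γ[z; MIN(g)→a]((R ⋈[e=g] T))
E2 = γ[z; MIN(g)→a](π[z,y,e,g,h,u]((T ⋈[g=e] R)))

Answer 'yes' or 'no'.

E1 row counts bottom-up:
  R → 3
  T → 5
  (R ⋈[e=g] T) → 2
  γ[z; MIN(g)→a]((R ⋈[e=g] T)) → 2
E2 row counts bottom-up:
  T → 5
  R → 3
  (T ⋈[g=e] R) → 2
  π[z,y,e,g,h,u]((T ⋈[g=e] R)) → 2
  γ[z; MIN(g)→a](π[z,y,e,g,h,u]((T ⋈[g=e] R))) → 2

E1 and E2 produce the same multiset:
z | a
p | 7
s | 2

yes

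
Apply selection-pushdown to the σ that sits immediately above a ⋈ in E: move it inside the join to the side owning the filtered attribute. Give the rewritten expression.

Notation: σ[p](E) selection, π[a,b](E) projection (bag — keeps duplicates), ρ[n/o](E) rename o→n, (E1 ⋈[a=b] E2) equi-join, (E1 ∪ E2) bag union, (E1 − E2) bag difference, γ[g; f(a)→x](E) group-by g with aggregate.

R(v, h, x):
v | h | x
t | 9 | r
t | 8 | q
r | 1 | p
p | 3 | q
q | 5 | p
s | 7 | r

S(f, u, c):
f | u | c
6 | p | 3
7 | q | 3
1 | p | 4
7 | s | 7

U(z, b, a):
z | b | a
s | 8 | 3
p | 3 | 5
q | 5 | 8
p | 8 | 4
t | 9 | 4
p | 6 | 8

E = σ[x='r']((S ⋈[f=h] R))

σ filters on x, owned by the right side.
E' = (S ⋈[f=h] σ[x='r'](R))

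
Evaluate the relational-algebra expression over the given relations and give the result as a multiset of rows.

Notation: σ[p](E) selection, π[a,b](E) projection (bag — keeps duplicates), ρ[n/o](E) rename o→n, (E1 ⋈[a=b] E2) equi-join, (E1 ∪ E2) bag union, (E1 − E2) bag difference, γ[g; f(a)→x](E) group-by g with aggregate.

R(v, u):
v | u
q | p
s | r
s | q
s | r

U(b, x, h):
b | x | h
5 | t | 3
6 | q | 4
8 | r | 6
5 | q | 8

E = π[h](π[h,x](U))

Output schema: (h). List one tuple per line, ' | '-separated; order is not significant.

Per-node cardinality:
  U → 4
  π[h,x](U) → 4
  π[h](π[h,x](U)) → 4

== RESULT ==
h
3
4
6
8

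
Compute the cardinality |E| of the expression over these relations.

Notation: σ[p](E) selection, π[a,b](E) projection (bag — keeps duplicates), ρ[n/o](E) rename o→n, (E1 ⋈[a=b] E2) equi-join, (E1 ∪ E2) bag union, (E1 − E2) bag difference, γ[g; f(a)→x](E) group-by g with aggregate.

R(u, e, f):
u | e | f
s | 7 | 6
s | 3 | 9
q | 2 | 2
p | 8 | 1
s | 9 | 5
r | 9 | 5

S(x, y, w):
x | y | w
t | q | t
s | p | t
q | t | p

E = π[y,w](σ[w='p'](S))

Subexpression sizes:
  S → 3
  σ[w='p'](S) → 1
  π[y,w](σ[w='p'](S)) → 1

|E| = 1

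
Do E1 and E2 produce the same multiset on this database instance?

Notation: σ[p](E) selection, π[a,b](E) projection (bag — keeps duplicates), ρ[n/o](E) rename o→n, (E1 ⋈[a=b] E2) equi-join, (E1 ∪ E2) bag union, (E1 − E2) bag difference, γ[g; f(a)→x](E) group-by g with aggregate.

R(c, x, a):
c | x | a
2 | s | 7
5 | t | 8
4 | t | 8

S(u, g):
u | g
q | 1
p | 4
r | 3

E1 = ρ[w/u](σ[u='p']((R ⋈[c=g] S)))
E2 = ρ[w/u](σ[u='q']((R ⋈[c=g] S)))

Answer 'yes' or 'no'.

E1 subexpression sizes:
  R → 3
  S → 3
  (R ⋈[c=g] S) → 1
  σ[u='p']((R ⋈[c=g] S)) → 1
  ρ[w/u](σ[u='p']((R ⋈[c=g] S))) → 1
E2 subexpression sizes:
  R → 3
  S → 3
  (R ⋈[c=g] S) → 1
  σ[u='q']((R ⋈[c=g] S)) → 0
  ρ[w/u](σ[u='q']((R ⋈[c=g] S))) → 0

E1 result:
c | x | a | w | g
4 | t | 8 | p | 4
E2 result:
c | x | a | w | g
(0 rows)
Witness: (4, 't', 8, 'p', 4) appears 1× in E1 but 0× in E2.

no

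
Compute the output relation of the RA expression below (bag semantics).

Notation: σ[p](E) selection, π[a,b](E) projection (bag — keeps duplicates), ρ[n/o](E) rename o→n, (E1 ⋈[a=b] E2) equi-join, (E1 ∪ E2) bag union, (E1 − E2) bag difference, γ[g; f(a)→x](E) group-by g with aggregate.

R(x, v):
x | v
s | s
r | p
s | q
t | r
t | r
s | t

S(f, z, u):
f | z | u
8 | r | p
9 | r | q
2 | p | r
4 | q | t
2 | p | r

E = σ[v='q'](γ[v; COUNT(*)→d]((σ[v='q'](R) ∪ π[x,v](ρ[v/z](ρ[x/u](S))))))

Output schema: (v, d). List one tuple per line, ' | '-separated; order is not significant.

Row counts bottom-up:
  R → 6
  σ[v='q'](R) → 1
  S → 5
  ρ[x/u](S) → 5
  ρ[v/z](ρ[x/u](S)) → 5
  π[x,v](ρ[v/z](ρ[x/u](S))) → 5
  (σ[v='q'](R) ∪ π[x,v](ρ[v/z](ρ[x/u](S)))) → 6
  γ[v; COUNT(*)→d]((σ[v='q'](R) ∪ π[x,v](ρ[v/z](ρ[x/u](S))))) → 3
  σ[v='q'](γ[v; COUNT(*)→d]((σ[v='q'](R) ∪ π[x,v](ρ[v/z](ρ[x/u](S)))))) → 1

== RESULT ==
v | d
q | 2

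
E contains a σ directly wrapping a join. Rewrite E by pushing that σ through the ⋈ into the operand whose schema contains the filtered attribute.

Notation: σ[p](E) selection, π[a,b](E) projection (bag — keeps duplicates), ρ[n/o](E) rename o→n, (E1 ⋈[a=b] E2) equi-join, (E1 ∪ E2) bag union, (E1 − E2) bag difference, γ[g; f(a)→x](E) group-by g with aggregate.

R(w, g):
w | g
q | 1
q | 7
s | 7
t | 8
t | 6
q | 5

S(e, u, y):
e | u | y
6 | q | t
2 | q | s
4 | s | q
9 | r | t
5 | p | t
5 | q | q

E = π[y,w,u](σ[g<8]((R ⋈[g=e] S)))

σ filters on g, owned by the left side.
E' = π[y,w,u]((σ[g<8](R) ⋈[g=e] S))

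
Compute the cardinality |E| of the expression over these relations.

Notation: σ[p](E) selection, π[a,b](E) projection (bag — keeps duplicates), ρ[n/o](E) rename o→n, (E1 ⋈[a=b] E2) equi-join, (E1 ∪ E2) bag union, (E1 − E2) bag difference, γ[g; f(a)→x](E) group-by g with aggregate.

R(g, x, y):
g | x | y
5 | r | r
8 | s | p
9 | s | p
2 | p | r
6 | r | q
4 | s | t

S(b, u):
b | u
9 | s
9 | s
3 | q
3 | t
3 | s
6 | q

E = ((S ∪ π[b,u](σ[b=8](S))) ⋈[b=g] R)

Row counts bottom-up:
  S → 6
  S → 6
  σ[b=8](S) → 0
  π[b,u](σ[b=8](S)) → 0
  (S ∪ π[b,u](σ[b=8](S))) → 6
  R → 6
  ((S ∪ π[b,u](σ[b=8](S))) ⋈[b=g] R) → 3

|E| = 3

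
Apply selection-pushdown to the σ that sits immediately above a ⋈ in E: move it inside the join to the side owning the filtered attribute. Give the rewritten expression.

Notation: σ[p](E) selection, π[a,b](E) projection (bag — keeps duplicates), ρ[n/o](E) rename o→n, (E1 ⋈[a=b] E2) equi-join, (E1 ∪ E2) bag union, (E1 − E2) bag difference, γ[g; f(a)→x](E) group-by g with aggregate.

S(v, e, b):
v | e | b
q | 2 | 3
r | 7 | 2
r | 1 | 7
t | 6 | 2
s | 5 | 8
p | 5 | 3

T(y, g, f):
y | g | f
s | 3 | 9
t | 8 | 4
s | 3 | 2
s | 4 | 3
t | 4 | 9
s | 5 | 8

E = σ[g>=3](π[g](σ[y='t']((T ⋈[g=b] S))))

σ filters on y, owned by the left side.
E' = σ[g>=3](π[g]((σ[y='t'](T) ⋈[g=b] S)))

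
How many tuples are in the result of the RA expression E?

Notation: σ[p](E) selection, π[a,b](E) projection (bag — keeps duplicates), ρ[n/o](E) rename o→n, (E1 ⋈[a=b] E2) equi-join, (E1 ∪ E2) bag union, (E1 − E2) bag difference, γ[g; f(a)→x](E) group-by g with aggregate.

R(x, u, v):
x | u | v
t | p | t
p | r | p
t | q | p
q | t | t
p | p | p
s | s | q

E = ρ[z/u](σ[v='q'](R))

Row counts bottom-up:
  R → 6
  σ[v='q'](R) → 1
  ρ[z/u](σ[v='q'](R)) → 1

|E| = 1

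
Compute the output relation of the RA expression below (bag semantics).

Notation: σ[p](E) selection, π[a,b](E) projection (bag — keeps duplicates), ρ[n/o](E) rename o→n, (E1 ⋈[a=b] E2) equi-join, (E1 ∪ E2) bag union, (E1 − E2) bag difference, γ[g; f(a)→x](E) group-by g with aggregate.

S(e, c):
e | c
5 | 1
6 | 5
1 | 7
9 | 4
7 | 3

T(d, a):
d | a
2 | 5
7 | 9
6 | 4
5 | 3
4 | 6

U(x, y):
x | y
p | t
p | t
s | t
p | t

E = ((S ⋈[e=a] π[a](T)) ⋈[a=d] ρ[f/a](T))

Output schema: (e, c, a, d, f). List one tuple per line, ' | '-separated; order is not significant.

Subexpression sizes:
  S → 5
  T → 5
  π[a](T) → 5
  (S ⋈[e=a] π[a](T)) → 3
  T → 5
  ρ[f/a](T) → 5
  ((S ⋈[e=a] π[a](T)) ⋈[a=d] ρ[f/a](T)) → 2

== RESULT ==
e | c | a | d | f
5 | 1 | 5 | 5 | 3
6 | 5 | 6 | 6 | 4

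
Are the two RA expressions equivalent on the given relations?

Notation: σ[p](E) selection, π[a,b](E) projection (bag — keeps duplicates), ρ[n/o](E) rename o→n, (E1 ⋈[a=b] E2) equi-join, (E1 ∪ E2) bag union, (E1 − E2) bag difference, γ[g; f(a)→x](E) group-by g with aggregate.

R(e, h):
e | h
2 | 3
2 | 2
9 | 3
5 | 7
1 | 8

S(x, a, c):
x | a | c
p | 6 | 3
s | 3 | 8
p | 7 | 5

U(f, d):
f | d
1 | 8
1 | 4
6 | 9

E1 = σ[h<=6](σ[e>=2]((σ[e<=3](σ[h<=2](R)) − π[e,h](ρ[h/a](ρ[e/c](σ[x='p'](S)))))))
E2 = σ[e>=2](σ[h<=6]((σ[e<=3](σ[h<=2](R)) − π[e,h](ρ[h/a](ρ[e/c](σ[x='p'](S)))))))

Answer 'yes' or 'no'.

E1 subexpression sizes:
  R → 5
  σ[h<=2](R) → 1
  σ[e<=3](σ[h<=2](R)) → 1
  S → 3
  σ[x='p'](S) → 2
  ρ[e/c](σ[x='p'](S)) → 2
  ρ[h/a](ρ[e/c](σ[x='p'](S))) → 2
  π[e,h](ρ[h/a](ρ[e/c](σ[x='p'](S)))) → 2
  (σ[e<=3](σ[h<=2](R)) − π[e,h](ρ[h/a](ρ[e/c](σ[x='p'](S))))) → 1
  σ[e>=2]((σ[e<=3](σ[h<=2](R)) − π[e,h](ρ[h/a](ρ[e/c](σ[x='p'](S)))))) → 1
  σ[h<=6](σ[e>=2]((σ[e<=3](σ[h<=2](R)) − π[e,h](ρ[h/a](ρ[e/c](σ[x='p'](S))))))) → 1
E2 subexpression sizes:
  R → 5
  σ[h<=2](R) → 1
  σ[e<=3](σ[h<=2](R)) → 1
  S → 3
  σ[x='p'](S) → 2
  ρ[e/c](σ[x='p'](S)) → 2
  ρ[h/a](ρ[e/c](σ[x='p'](S))) → 2
  π[e,h](ρ[h/a](ρ[e/c](σ[x='p'](S)))) → 2
  (σ[e<=3](σ[h<=2](R)) − π[e,h](ρ[h/a](ρ[e/c](σ[x='p'](S))))) → 1
  σ[h<=6]((σ[e<=3](σ[h<=2](R)) − π[e,h](ρ[h/a](ρ[e/c](σ[x='p'](S)))))) → 1
  σ[e>=2](σ[h<=6]((σ[e<=3](σ[h<=2](R)) − π[e,h](ρ[h/a](ρ[e/c](σ[x='p'](S))))))) → 1

E1 and E2 produce the same multiset:
e | h
2 | 2

yes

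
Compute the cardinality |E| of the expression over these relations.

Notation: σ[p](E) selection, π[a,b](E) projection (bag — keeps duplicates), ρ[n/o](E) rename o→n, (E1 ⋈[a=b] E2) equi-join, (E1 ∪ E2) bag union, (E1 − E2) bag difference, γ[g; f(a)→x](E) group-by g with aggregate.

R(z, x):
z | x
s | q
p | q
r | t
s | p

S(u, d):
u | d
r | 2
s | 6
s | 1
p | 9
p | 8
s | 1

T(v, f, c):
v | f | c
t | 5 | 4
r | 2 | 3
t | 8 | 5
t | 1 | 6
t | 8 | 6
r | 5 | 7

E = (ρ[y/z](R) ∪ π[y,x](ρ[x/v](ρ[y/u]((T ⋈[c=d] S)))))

Subexpression sizes:
  R → 4
  ρ[y/z](R) → 4
  T → 6
  S → 6
  (T ⋈[c=d] S) → 2
  ρ[y/u]((T ⋈[c=d] S)) → 2
  ρ[x/v](ρ[y/u]((T ⋈[c=d] S))) → 2
  π[y,x](ρ[x/v](ρ[y/u]((T ⋈[c=d] S)))) → 2
  (ρ[y/z](R) ∪ π[y,x](ρ[x/v](ρ[y/u]((T ⋈[c=d] S))))) → 6

|E| = 6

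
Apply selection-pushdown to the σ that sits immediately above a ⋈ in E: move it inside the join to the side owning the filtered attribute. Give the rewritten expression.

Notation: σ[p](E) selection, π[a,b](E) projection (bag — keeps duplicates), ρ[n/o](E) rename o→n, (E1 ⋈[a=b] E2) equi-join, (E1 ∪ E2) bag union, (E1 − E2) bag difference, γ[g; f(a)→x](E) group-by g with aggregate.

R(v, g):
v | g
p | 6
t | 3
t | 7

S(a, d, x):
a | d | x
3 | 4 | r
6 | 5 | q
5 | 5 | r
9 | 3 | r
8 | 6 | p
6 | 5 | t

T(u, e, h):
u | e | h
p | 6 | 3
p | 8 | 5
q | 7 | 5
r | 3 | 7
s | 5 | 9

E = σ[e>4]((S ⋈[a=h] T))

σ filters on e, owned by the right side.
E' = (S ⋈[a=h] σ[e>4](T))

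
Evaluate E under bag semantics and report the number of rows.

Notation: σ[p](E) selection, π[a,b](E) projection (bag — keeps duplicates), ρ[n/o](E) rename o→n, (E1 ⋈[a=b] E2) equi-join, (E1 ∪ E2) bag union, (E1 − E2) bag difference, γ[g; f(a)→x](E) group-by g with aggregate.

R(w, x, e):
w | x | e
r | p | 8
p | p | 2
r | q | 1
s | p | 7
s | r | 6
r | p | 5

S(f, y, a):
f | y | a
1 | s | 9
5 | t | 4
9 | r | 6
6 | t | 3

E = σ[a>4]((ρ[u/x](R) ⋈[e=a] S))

Subexpression sizes:
  R → 6
  ρ[u/x](R) → 6
  S → 4
  (ρ[u/x](R) ⋈[e=a] S) → 1
  σ[a>4]((ρ[u/x](R) ⋈[e=a] S)) → 1

|E| = 1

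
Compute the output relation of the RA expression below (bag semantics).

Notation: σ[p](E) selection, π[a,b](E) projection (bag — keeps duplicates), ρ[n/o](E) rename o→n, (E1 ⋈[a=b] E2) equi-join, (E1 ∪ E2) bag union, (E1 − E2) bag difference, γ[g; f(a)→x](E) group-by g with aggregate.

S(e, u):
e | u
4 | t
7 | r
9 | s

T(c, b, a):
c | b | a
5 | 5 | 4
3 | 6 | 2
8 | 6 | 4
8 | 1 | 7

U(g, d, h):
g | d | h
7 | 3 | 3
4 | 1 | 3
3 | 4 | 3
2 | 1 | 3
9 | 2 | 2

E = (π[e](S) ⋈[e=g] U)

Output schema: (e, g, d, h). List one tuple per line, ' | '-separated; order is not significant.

Stepwise |·|:
  S → 3
  π[e](S) → 3
  U → 5
  (π[e](S) ⋈[e=g] U) → 3

== RESULT ==
e | g | d | h
4 | 4 | 1 | 3
7 | 7 | 3 | 3
9 | 9 | 2 | 2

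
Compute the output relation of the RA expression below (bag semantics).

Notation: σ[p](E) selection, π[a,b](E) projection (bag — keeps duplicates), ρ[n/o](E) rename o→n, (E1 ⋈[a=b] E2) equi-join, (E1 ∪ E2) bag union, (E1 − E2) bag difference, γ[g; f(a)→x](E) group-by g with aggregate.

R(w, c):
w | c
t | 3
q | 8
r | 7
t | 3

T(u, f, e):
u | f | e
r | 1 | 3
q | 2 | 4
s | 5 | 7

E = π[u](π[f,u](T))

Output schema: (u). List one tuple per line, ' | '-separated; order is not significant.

Subexpression sizes:
  T → 3
  π[f,u](T) → 3
  π[u](π[f,u](T)) → 3

== RESULT ==
u
q
r
s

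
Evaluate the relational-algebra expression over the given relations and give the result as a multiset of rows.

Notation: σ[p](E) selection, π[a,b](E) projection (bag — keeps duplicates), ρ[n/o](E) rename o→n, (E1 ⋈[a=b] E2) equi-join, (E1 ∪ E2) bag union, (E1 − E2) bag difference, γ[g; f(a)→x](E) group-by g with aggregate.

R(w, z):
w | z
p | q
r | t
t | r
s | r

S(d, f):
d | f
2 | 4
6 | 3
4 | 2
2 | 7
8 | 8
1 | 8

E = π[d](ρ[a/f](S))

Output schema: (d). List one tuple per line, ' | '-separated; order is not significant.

Row counts bottom-up:
  S → 6
  ρ[a/f](S) → 6
  π[d](ρ[a/f](S)) → 6

== RESULT ==
d
1
2
2
4
6
8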